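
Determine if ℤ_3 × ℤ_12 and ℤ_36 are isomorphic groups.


Comparing ℤ_3 × ℤ_12 and ℤ_36:
gcd(3,12) = 3 ≠ 1. Max element order in ℤ_3×ℤ_12 is lcm(3,12) = 12 < 36, so it has no element of order 36

No, ℤ_3 × ℤ_12 ≇ ℤ_36


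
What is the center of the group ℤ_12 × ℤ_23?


Z(G) = {g ∈ G | gx = xg for all x ∈ G}
Direct product of abelian groups is abelian, so Z(G) = G

Z(ℤ_12 × ℤ_23) = ℤ_12 × ℤ_23


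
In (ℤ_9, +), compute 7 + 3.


Operation: addition mod 9
7 + 3 = (a + b) mod 9 with a = 7, b = 3

7 + 3 = 1


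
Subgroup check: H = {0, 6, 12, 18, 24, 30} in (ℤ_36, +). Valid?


Subgroup test for H = {0, 6, 12, 18, 24, 30} in (ℤ_36, +):
(1) 0 ∈ H? Yes
(2) Closure: for all a,b ∈ H, (a+b) mod 36 ∈ H? Yes
(3) Inverses: for all a ∈ H, -a mod 36 ∈ H? Yes

Yes, H is a subgroup of ℤ_36


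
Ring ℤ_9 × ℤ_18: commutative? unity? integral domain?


Direct product ring; commutative with unity (1,1); but (1,0)·(0,1) = (0,0) gives zero divisors, so not an integral domain
Commutative: Yes
Integral domain: No
Has unity: Yes

ℤ_9 × ℤ_18: Commutative=Yes, Unity=Yes


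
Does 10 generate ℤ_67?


g generates ℤ_n iff gcd(g, n) = 1
gcd(10, 67) = 1
Since gcd = 1, 10 is a generator.

Yes, 10 generates ℤ_67


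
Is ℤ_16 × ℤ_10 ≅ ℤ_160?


Comparing ℤ_16 × ℤ_10 and ℤ_160:
gcd(16,10) = 2 ≠ 1. Max element order in ℤ_16×ℤ_10 is lcm(16,10) = 80 < 160, so it has no element of order 160

No, ℤ_16 × ℤ_10 ≇ ℤ_160


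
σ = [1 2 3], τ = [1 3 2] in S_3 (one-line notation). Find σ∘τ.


σ∘τ: apply τ first, then σ
1 →τ 1 →σ 1
2 →τ 3 →σ 3
3 →τ 2 →σ 2

σ∘τ = [1 3 2]


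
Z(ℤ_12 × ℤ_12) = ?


Z(G) = {g ∈ G | gx = xg for all x ∈ G}
Direct product of abelian groups is abelian, so Z(G) = G

Z(ℤ_12 × ℤ_12) = ℤ_12 × ℤ_12


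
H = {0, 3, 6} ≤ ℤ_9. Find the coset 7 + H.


7 + H = {7 + h (mod 9) : h ∈ H}
7+0=7, 7+3=1, 7+6=4
7 + H = {1, 4, 7} = 1 + H

7 + H = {1, 4, 7}


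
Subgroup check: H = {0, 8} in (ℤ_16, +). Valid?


Subgroup test for H = {0, 8} in (ℤ_16, +):
(1) 0 ∈ H? Yes
(2) Closure: for all a,b ∈ H, (a+b) mod 16 ∈ H? Yes
(3) Inverses: for all a ∈ H, -a mod 16 ∈ H? Yes

Yes, H is a subgroup of ℤ_16


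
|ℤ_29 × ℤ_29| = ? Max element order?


|ℤ_29 × ℤ_29| = 29 × 29 = 841
Max element order = lcm(29,29) = 29
Cyclic? No (gcd=29)

|ℤ_29×ℤ_29| = 841, max element order = 29


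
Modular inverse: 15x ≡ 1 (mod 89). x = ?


Use the extended Euclidean algorithm to write 1 = 15·s + 89·t; then s mod 89 is the inverse.
Euclidean algorithm:
  15 = 0·89 + 15
  89 = 5·15 + 14
  15 = 1·14 + 1
  14 = 14·1 + 0
gcd(15,89) = 1
Back-substitution gives: 15·(6) + 89·(-1) = 1
So 15⁻¹ ≡ 6 ≡ 6 (mod 89)
Check: 15 × 6 = 90 ≡ 1 (mod 89) ✓

15⁻¹ ≡ 6 (mod 89)


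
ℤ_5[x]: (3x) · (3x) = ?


Expand and collect like terms; reduce coefficients mod 5:
x^0: 0·0 = 0 ≡ 0 (mod 5)
x^1: 0·3 + 3·0 = 0 ≡ 0 (mod 5)
x^2: 3·3 = 9 ≡ 4 (mod 5)
Result: 4x^2

f · g = 4x^2


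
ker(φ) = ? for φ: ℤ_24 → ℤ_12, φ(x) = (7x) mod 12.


Kernel = preimage of identity
ker(φ) = {x ∈ ℤ_24 : 7x ≡ 0 (mod 12)}. Since 12 | 24, φ is well-defined. The kernel is the cyclic subgroup ⟨12⟩ of ℤ_24 (order 2), i.e. {0, 12}

ker(φ) = {0, 12}


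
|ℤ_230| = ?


ℤ_n has n elements.

|ℤ_230| = 230


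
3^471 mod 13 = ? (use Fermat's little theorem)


Fermat's little theorem: if p is prime and gcd(a,p)=1, then a^(p-1) ≡ 1 (mod p)
p = 13 is prime, gcd(3,13) = 1
Reduce exponent: 471 mod 12 = 3
So 3^471 ≡ 3^3 (mod 13)
3^3 mod 13 = 1

3^471 ≡ 1 (mod 13)


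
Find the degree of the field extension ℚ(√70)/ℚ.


√70 has minimal polynomial x² - 70 (irreducible over ℚ since 70 is squarefree)

[ℚ(√70)/ℚ] = 2


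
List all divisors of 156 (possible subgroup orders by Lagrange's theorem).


Lagrange's theorem: |H| divides |G|
|G| = 156
Divisors of 156: 1, 2, 3, 4, 6, 12, 13, 26, 39, 52, 78, 156

Possible subgroup orders: {1, 2, 3, 4, 6, 12, 13, 26, 39, 52, 78, 156}


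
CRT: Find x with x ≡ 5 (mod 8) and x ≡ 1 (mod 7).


m₁ = 8, m₂ = 7, gcd = 1, so CRT applies. M = m₁·m₂ = 56
Let M₁ = M/m₁ = 7, M₂ = M/m₂ = 8
Find y₁ ≡ M₁⁻¹ (mod m₁): 7⁻¹ ≡ 7 (mod 8)
Find y₂ ≡ M₂⁻¹ (mod m₂): 8⁻¹ ≡ 1 (mod 7)
x = a₁·M₁·y₁ + a₂·M₂·y₂ = 5·7·7 + 1·8·1 = 253
Reduce mod 56: x ≡ 29
Check: 29 mod 8 = 5 ✓, 29 mod 7 = 1 ✓

x ≡ 29 (mod 56)


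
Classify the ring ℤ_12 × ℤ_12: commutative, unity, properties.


Direct product ring; commutative with unity (1,1); but (1,0)·(0,1) = (0,0) gives zero divisors, so not an integral domain
Commutative: Yes
Integral domain: No
Has unity: Yes

ℤ_12 × ℤ_12: Commutative=Yes, Unity=Yes


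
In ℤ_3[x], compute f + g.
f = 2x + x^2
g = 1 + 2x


Add coefficients mod 3:
x^0: 0 + 1 = 1 (mod 3)
x^1: 2 + 2 = 1 (mod 3)
x^2: 1 + 0 = 1 (mod 3)
Result: 1 + x + x^2

f + g = 1 + x + x^2


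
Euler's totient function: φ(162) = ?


Factor n: 162 = 2 × 3^4
φ(n) = n · ∏(1 - 1/p) over distinct primes p | n
φ(162) = 162 · (1 - 1/2) · (1 - 1/3) = 54

φ(162) = 54


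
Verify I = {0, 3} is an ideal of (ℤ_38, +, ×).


Check ideal conditions for I = {0, 3} in ℤ_38:
(1) I is an additive subgroup? No
(2) For r ∈ ℤ_38 and a ∈ I: r·a ∈ I? No  [counterexample: r=2, a=3, r·a mod 38 = 6 ∉ I]

No, I is not an ideal of ℤ_38


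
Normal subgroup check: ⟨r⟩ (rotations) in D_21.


H = ⟨r⟩ (rotations) in D_21
The rotation subgroup ⟨r⟩ has index 2 in D_21, so it is normal

Yes, normal subgroup


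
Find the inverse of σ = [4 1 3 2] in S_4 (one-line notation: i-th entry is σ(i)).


To find σ⁻¹, swap domain and range:
σ(1) = 4 → σ⁻¹(4) = 1
σ(2) = 1 → σ⁻¹(1) = 2
σ(3) = 3 → σ⁻¹(3) = 3
σ(4) = 2 → σ⁻¹(2) = 4

σ⁻¹ = [2 4 3 1]


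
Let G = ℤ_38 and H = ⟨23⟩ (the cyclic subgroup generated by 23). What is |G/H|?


|⟨23⟩| = n / gcd(23, 38) = 38 / 1 = 38
H is normal (ℤ_38 is abelian).
|G/H| = |G| / |H| = 38 / 38 = 1

|G/H| = 1


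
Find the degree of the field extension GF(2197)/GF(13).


GF(2197) = GF(13^3), so the extension degree is 3

[GF(2197)/GF(13)] = 3


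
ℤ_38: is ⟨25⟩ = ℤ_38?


g generates ℤ_n iff gcd(g, n) = 1
gcd(25, 38) = 1
Since gcd = 1, 25 is a generator.

Yes, 25 generates ℤ_38


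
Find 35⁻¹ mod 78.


Use the extended Euclidean algorithm to write 1 = 35·s + 78·t; then s mod 78 is the inverse.
Euclidean algorithm:
  35 = 0·78 + 35
  78 = 2·35 + 8
  35 = 4·8 + 3
  8 = 2·3 + 2
  3 = 1·2 + 1
  2 = 2·1 + 0
gcd(35,78) = 1
Back-substitution gives: 35·(29) + 78·(-13) = 1
So 35⁻¹ ≡ 29 ≡ 29 (mod 78)
Check: 35 × 29 = 1015 ≡ 1 (mod 78) ✓

35⁻¹ ≡ 29 (mod 78)


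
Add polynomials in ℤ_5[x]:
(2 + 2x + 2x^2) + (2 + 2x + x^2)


Add coefficients mod 5:
x^0: 2 + 2 = 4 (mod 5)
x^1: 2 + 2 = 4 (mod 5)
x^2: 2 + 1 = 3 (mod 5)
Result: 4 + 4x + 3x^2

f + g = 4 + 4x + 3x^2


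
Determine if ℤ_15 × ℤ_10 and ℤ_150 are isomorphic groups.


Comparing ℤ_15 × ℤ_10 and ℤ_150:
gcd(15,10) = 5 ≠ 1. Max element order in ℤ_15×ℤ_10 is lcm(15,10) = 30 < 150, so it has no element of order 150

No, ℤ_15 × ℤ_10 ≇ ℤ_150


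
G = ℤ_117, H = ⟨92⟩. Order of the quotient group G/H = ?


|⟨92⟩| = n / gcd(92, 117) = 117 / 1 = 117
H is normal (ℤ_117 is abelian).
|G/H| = |G| / |H| = 117 / 117 = 1

|G/H| = 1


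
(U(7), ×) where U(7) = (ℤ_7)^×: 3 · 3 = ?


Operation: multiplication mod 7
3 · 3 = (a × b) mod 7 with a = 3, b = 3

3 · 3 = 2


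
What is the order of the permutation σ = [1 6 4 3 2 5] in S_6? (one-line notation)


Cycle decomposition: (2 6 5) (3 4)
Cycle lengths: 3, 2
Order = lcm(3, 2) = 6

ord(σ) = 6


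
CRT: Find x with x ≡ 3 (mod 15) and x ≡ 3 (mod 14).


m₁ = 15, m₂ = 14, gcd = 1, so CRT applies. M = m₁·m₂ = 210
Let M₁ = M/m₁ = 14, M₂ = M/m₂ = 15
Find y₁ ≡ M₁⁻¹ (mod m₁): 14⁻¹ ≡ 14 (mod 15)
Find y₂ ≡ M₂⁻¹ (mod m₂): 15⁻¹ ≡ 1 (mod 14)
x = a₁·M₁·y₁ + a₂·M₂·y₂ = 3·14·14 + 3·15·1 = 633
Reduce mod 210: x ≡ 3
Check: 3 mod 15 = 3 ✓, 3 mod 14 = 3 ✓

x ≡ 3 (mod 210)


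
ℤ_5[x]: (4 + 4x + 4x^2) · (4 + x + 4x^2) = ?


Expand and collect like terms; reduce coefficients mod 5:
x^0: 4·4 = 16 ≡ 1 (mod 5)
x^1: 4·1 + 4·4 = 20 ≡ 0 (mod 5)
x^2: 4·4 + 4·1 + 4·4 = 36 ≡ 1 (mod 5)
x^3: 4·4 + 4·1 = 20 ≡ 0 (mod 5)
x^4: 4·4 = 16 ≡ 1 (mod 5)
Result: 1 + x^2 + x^4

f · g = 1 + x^2 + x^4


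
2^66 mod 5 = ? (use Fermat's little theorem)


Fermat's little theorem: if p is prime and gcd(a,p)=1, then a^(p-1) ≡ 1 (mod p)
p = 5 is prime, gcd(2,5) = 1
Reduce exponent: 66 mod 4 = 2
So 2^66 ≡ 2^2 (mod 5)
2^2 mod 5 = 4

2^66 ≡ 4 (mod 5)


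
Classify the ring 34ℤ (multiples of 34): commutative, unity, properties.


34ℤ is a commutative ring under +,× but has no multiplicative identity (1 ∉ 34ℤ); it has no zero divisors, but without unity it is not an integral domain
Commutative: Yes
Integral domain: No
Has unity: No

34ℤ (multiples of 34): Commutative=Yes, Unity=No


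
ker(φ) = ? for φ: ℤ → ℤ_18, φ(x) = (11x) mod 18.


Kernel = preimage of identity
ker(φ) = {x ∈ ℤ : 11x ≡ 0 (mod 18)}. gcd(11,18) = 1, so 11x ≡ 0 (mod 18) ⟺ x ≡ 0 (mod 18/1 = 18). Hence ker(φ) = 18ℤ

ker(φ) = 18ℤ


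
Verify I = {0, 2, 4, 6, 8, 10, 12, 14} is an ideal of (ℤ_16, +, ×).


Check ideal conditions for I = {0, 2, 4, 6, 8, 10, 12, 14} in ℤ_16:
(1) I is an additive subgroup? Yes
(2) For r ∈ ℤ_16 and a ∈ I: r·a ∈ I? Yes

Yes, I is an ideal of ℤ_16


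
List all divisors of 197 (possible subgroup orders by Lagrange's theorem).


Lagrange's theorem: |H| divides |G|
|G| = 197
Divisors of 197: 1, 197

Possible subgroup orders: {1, 197}


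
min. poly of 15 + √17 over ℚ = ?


Let α = 15 + √17. Then α - 15 = √17, so (α - 15)² = 17, giving α² - 30α + 208 = 0. Degree 2 and α ∉ ℚ, so this is the minimal polynomial.

Minimal polynomial: x² - 30x + 208


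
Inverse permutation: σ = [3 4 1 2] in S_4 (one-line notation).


To find σ⁻¹, swap domain and range:
σ(1) = 3 → σ⁻¹(3) = 1
σ(2) = 4 → σ⁻¹(4) = 2
σ(3) = 1 → σ⁻¹(1) = 3
σ(4) = 2 → σ⁻¹(2) = 4

σ⁻¹ = [3 4 1 2]


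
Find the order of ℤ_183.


ℤ_n has n elements.

|ℤ_183| = 183


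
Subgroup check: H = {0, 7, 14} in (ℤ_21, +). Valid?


Subgroup test for H = {0, 7, 14} in (ℤ_21, +):
(1) 0 ∈ H? Yes
(2) Closure: for all a,b ∈ H, (a+b) mod 21 ∈ H? Yes
(3) Inverses: for all a ∈ H, -a mod 21 ∈ H? Yes

Yes, H is a subgroup of ℤ_21


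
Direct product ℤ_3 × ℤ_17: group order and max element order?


|ℤ_3 × ℤ_17| = 3 × 17 = 51
Max element order = lcm(3,17) = 51
Cyclic? Yes (gcd=1)

|ℤ_3×ℤ_17| = 51, max element order = 51


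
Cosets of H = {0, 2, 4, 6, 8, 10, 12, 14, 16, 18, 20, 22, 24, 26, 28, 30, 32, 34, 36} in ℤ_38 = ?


H = {0, 2, 4, 6, 8, 10, 12, 14, 16, 18, 20, 22, 24, 26, 28, 30, 32, 34, 36}, |H| = 19
Number of cosets = |G|/|H| = 38/19 = 2
0 + H = {0, 2, 4, 6, 8, 10, 12, 14, 16, 18, 20, 22, 24, 26, 28, 30, 32, 34, 36}
1 + H = {1, 3, 5, 7, 9, 11, 13, 15, 17, 19, 21, 23, 25, 27, 29, 31, 33, 35, 37}

Cosets: 0+H={0,2,4,6,8,10,12,14,16,18,20,22,24,26,28,30,32,34,36}; 1+H={1,3,5,7,9,11,13,15,17,19,21,23,25,27,29,31,33,35,37}


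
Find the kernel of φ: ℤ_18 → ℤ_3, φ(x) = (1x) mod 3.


Kernel = preimage of identity
ker(φ) = {x ∈ ℤ_18 : 1x ≡ 0 (mod 3)}. Since 3 | 18, φ is well-defined. The kernel is the cyclic subgroup ⟨3⟩ of ℤ_18 (order 6), i.e. {0, 3, 6, 9, 12, 15}

ker(φ) = {0, 3, 6, 9, 12, 15}


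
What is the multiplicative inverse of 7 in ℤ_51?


Use the extended Euclidean algorithm to write 1 = 7·s + 51·t; then s mod 51 is the inverse.
Euclidean algorithm:
  7 = 0·51 + 7
  51 = 7·7 + 2
  7 = 3·2 + 1
  2 = 2·1 + 0
gcd(7,51) = 1
Back-substitution gives: 7·(22) + 51·(-3) = 1
So 7⁻¹ ≡ 22 ≡ 22 (mod 51)
Check: 7 × 22 = 154 ≡ 1 (mod 51) ✓

7⁻¹ ≡ 22 (mod 51)


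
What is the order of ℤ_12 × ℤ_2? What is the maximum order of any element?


|ℤ_12 × ℤ_2| = 12 × 2 = 24
Max element order = lcm(12,2) = 12
Cyclic? No (gcd=2)

|ℤ_12×ℤ_2| = 24, max element order = 12


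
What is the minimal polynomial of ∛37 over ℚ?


∛37 satisfies x³ - 37 = 0, irreducible over ℚ (no rational root; 37 is not a perfect cube)

Minimal polynomial: x³ - 37


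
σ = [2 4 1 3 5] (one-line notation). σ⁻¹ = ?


To find σ⁻¹, swap domain and range:
σ(1) = 2 → σ⁻¹(2) = 1
σ(2) = 4 → σ⁻¹(4) = 2
σ(3) = 1 → σ⁻¹(1) = 3
σ(4) = 3 → σ⁻¹(3) = 4
σ(5) = 5 → σ⁻¹(5) = 5

σ⁻¹ = [3 1 4 2 5]


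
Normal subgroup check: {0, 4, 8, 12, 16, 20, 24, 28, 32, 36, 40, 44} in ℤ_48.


H = {0, 4, 8, 12, 16, 20, 24, 28, 32, 36, 40, 44} in ℤ_48
ℤ_48 is abelian; every subgroup of an abelian group is normal

Yes, normal subgroup


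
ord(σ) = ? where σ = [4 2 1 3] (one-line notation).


Cycle decomposition: (1 4 3)
Cycle lengths: 3
Order = lcm(3) = 3

ord(σ) = 3


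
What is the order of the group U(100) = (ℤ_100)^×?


U(n) is the group of units mod n; |U(n)| = φ(n)
|U(100)| = φ(100) = 40

|U(100) = (ℤ_100)^×| = 40


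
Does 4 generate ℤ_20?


g generates ℤ_n iff gcd(g, n) = 1
gcd(4, 20) = 4
Since gcd = 4 ≠ 1, ⟨4⟩ has order 5 < 20, so 4 is not a generator.

No, 4 does not generate ℤ_20


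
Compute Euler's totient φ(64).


Factor n: 64 = 2^6
φ(n) = n · ∏(1 - 1/p) over distinct primes p | n
φ(64) = 64 · (1 - 1/2) = 32

φ(64) = 32


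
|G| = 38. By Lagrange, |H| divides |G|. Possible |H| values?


Lagrange's theorem: |H| divides |G|
|G| = 38
Divisors of 38: 1, 2, 19, 38

Possible subgroup orders: {1, 2, 19, 38}


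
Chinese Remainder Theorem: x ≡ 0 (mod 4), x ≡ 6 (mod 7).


m₁ = 4, m₂ = 7, gcd = 1, so CRT applies. M = m₁·m₂ = 28
Let M₁ = M/m₁ = 7, M₂ = M/m₂ = 4
Find y₁ ≡ M₁⁻¹ (mod m₁): 7⁻¹ ≡ 3 (mod 4)
Find y₂ ≡ M₂⁻¹ (mod m₂): 4⁻¹ ≡ 2 (mod 7)
x = a₁·M₁·y₁ + a₂·M₂·y₂ = 0·7·3 + 6·4·2 = 48
Reduce mod 28: x ≡ 20
Check: 20 mod 4 = 0 ✓, 20 mod 7 = 6 ✓

x ≡ 20 (mod 28)


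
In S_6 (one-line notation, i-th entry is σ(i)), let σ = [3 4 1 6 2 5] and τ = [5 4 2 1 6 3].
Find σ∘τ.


σ∘τ: apply τ first, then σ
1 →τ 5 →σ 2
2 →τ 4 →σ 6
3 →τ 2 →σ 4
4 →τ 1 →σ 3
5 →τ 6 →σ 5
6 →τ 3 →σ 1

σ∘τ = [2 6 4 3 5 1]


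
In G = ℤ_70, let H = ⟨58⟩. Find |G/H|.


|⟨58⟩| = n / gcd(58, 70) = 70 / 2 = 35
H is normal (ℤ_70 is abelian).
|G/H| = |G| / |H| = 70 / 35 = 2

|G/H| = 2


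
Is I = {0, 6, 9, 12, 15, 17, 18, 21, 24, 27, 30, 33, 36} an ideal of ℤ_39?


Check ideal conditions for I = {0, 6, 9, 12, 15, 17, 18, 21, 24, 27, 30, 33, 36} in ℤ_39:
(1) I is an additive subgroup? No
(2) For r ∈ ℤ_39 and a ∈ I: r·a ∈ I? No  [counterexample: r=2, a=17, r·a mod 39 = 34 ∉ I]

No, I is not an ideal of ℤ_39


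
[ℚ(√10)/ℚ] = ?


√10 has minimal polynomial x² - 10 (irreducible over ℚ since 10 is squarefree)

[ℚ(√10)/ℚ] = 2


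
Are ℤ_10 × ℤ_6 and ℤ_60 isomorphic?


Comparing ℤ_10 × ℤ_6 and ℤ_60:
gcd(10,6) = 2 ≠ 1. Max element order in ℤ_10×ℤ_6 is lcm(10,6) = 30 < 60, so it has no element of order 60

No, ℤ_10 × ℤ_6 ≇ ℤ_60


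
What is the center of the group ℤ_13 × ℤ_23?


Z(G) = {g ∈ G | gx = xg for all x ∈ G}
Direct product of abelian groups is abelian, so Z(G) = G

Z(ℤ_13 × ℤ_23) = ℤ_13 × ℤ_23


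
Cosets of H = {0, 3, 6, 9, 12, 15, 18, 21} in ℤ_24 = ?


H = {0, 3, 6, 9, 12, 15, 18, 21}, |H| = 8
Number of cosets = |G|/|H| = 24/8 = 3
0 + H = {0, 3, 6, 9, 12, 15, 18, 21}
1 + H = {1, 4, 7, 10, 13, 16, 19, 22}
2 + H = {2, 5, 8, 11, 14, 17, 20, 23}

Cosets: 0+H={0,3,6,9,12,15,18,21}; 1+H={1,4,7,10,13,16,19,22}; 2+H={2,5,8,11,14,17,20,23}


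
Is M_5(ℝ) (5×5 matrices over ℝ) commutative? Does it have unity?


Matrix multiplication is non-commutative for n ≥ 2; the identity matrix I is the unity; singular matrices give zero divisors, so not an integral domain
Commutative: No
Integral domain: No
Has unity: Yes

M_5(ℝ) (5×5 matrices over ℝ): Commutative=No, Unity=Yes


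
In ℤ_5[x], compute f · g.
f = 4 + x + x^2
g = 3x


Expand and collect like terms; reduce coefficients mod 5:
x^0: 4·0 = 0 ≡ 0 (mod 5)
x^1: 4·3 + 1·0 = 12 ≡ 2 (mod 5)
x^2: 1·3 + 1·0 = 3 ≡ 3 (mod 5)
x^3: 1·3 = 3 ≡ 3 (mod 5)
Result: 2x + 3x^2 + 3x^3

f · g = 2x + 3x^2 + 3x^3


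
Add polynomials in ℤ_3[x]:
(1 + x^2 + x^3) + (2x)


Add coefficients mod 3:
x^0: 1 + 0 = 1 (mod 3)
x^1: 0 + 2 = 2 (mod 3)
x^2: 1 + 0 = 1 (mod 3)
x^3: 1 + 0 = 1 (mod 3)
Result: 1 + 2x + x^2 + x^3

f + g = 1 + 2x + x^2 + x^3


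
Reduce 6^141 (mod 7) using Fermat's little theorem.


Fermat's little theorem: if p is prime and gcd(a,p)=1, then a^(p-1) ≡ 1 (mod p)
p = 7 is prime, gcd(6,7) = 1
Reduce exponent: 141 mod 6 = 3
So 6^141 ≡ 6^3 (mod 7)
6^3 mod 7 = 6

6^141 ≡ 6 (mod 7)


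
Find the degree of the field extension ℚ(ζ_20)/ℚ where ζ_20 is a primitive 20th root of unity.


[ℚ(ζ_n):ℚ] = deg Φ_n(x) = φ(n). Here φ(20) = 8

[ℚ(ζ_20)/ℚ where ζ_20 is a primitive 20th root of unity] = 8


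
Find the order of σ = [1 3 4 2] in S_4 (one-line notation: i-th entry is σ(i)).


Cycle decomposition: (2 3 4)
Cycle lengths: 3
Order = lcm(3) = 3

ord(σ) = 3


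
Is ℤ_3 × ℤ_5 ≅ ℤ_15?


Comparing ℤ_3 × ℤ_5 and ℤ_15:
gcd(3,5) = 1, so ℤ_3 × ℤ_5 ≅ ℤ_15 (CRT)

Yes, ℤ_3 × ℤ_5 ≅ ℤ_15


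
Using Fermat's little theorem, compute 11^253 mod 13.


Fermat's little theorem: if p is prime and gcd(a,p)=1, then a^(p-1) ≡ 1 (mod p)
p = 13 is prime, gcd(11,13) = 1
Reduce exponent: 253 mod 12 = 1
So 11^253 ≡ 11^1 (mod 13)
11^1 mod 13 = 11

11^253 ≡ 11 (mod 13)


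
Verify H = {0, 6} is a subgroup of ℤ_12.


Subgroup test for H = {0, 6} in (ℤ_12, +):
(1) 0 ∈ H? Yes
(2) Closure: for all a,b ∈ H, (a+b) mod 12 ∈ H? Yes
(3) Inverses: for all a ∈ H, -a mod 12 ∈ H? Yes

Yes, H is a subgroup of ℤ_12


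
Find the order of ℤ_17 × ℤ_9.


|A × B| = |A| · |B|
|ℤ_17 × ℤ_9| = 17 × 9 = 153

|ℤ_17 × ℤ_9| = 153


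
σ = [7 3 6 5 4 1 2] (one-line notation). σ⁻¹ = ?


To find σ⁻¹, swap domain and range:
σ(1) = 7 → σ⁻¹(7) = 1
σ(2) = 3 → σ⁻¹(3) = 2
σ(3) = 6 → σ⁻¹(6) = 3
σ(4) = 5 → σ⁻¹(5) = 4
σ(5) = 4 → σ⁻¹(4) = 5
σ(6) = 1 → σ⁻¹(1) = 6
σ(7) = 2 → σ⁻¹(2) = 7

σ⁻¹ = [6 7 2 5 4 3 1]


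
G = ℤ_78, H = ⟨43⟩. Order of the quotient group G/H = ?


|⟨43⟩| = n / gcd(43, 78) = 78 / 1 = 78
H is normal (ℤ_78 is abelian).
|G/H| = |G| / |H| = 78 / 78 = 1

|G/H| = 1


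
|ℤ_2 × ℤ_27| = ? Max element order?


|ℤ_2 × ℤ_27| = 2 × 27 = 54
Max element order = lcm(2,27) = 54
Cyclic? Yes (gcd=1)

|ℤ_2×ℤ_27| = 54, max element order = 54


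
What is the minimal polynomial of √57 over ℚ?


√57 satisfies x² - 57 = 0, irreducible over ℚ since 57 is squarefree

Minimal polynomial: x² - 57


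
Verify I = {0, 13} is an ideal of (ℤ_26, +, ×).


Check ideal conditions for I = {0, 13} in ℤ_26:
(1) I is an additive subgroup? Yes
(2) For r ∈ ℤ_26 and a ∈ I: r·a ∈ I? Yes

Yes, I is an ideal of ℤ_26


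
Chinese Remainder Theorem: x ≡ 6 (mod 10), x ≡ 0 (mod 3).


m₁ = 10, m₂ = 3, gcd = 1, so CRT applies. M = m₁·m₂ = 30
Let M₁ = M/m₁ = 3, M₂ = M/m₂ = 10
Find y₁ ≡ M₁⁻¹ (mod m₁): 3⁻¹ ≡ 7 (mod 10)
Find y₂ ≡ M₂⁻¹ (mod m₂): 10⁻¹ ≡ 1 (mod 3)
x = a₁·M₁·y₁ + a₂·M₂·y₂ = 6·3·7 + 0·10·1 = 126
Reduce mod 30: x ≡ 6
Check: 6 mod 10 = 6 ✓, 6 mod 3 = 0 ✓

x ≡ 6 (mod 30)


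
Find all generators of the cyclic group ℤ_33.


g generates ℤ_n iff gcd(g,n) = 1
Prime factors of 33: 3, 11
Generators are g ∈ {1,...,32} not divisible by any of these primes.
Generators: {1, 2, 4, 5, 7, 8, 10, 13, 14, 16, 17, 19, 20, 23, 25, 26, 28, 29, 31, 32}
Number of generators = φ(33) = 20

Generators of ℤ_33 = {1, 2, 4, 5, 7, 8, 10, 13, 14, 16, 17, 19, 20, 23, 25, 26, 28, 29, 31, 32}


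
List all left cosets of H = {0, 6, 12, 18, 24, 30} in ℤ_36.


H = {0, 6, 12, 18, 24, 30}, |H| = 6
Number of cosets = |G|/|H| = 36/6 = 6
0 + H = {0, 6, 12, 18, 24, 30}
1 + H = {1, 7, 13, 19, 25, 31}
2 + H = {2, 8, 14, 20, 26, 32}
3 + H = {3, 9, 15, 21, 27, 33}
4 + H = {4, 10, 16, 22, 28, 34}
5 + H = {5, 11, 17, 23, 29, 35}

Cosets: 0+H={0,6,12,18,24,30}; 1+H={1,7,13,19,25,31}; 2+H={2,8,14,20,26,32}; 3+H={3,9,15,21,27,33}; 4+H={4,10,16,22,28,34}; 5+H={5,11,17,23,29,35}


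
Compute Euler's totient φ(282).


Factor n: 282 = 2 × 3 × 47
φ(n) = n · ∏(1 - 1/p) over distinct primes p | n
φ(282) = 282 · (1 - 1/2) · (1 - 1/3) · (1 - 1/47) = 92

φ(282) = 92


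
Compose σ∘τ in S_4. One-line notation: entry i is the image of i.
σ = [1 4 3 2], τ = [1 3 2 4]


σ∘τ: apply τ first, then σ
1 →τ 1 →σ 1
2 →τ 3 →σ 3
3 →τ 2 →σ 4
4 →τ 4 →σ 2

σ∘τ = [1 3 4 2]


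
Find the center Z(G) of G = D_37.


Z(G) = {g ∈ G | gx = xg for all x ∈ G}
For odd n, Z(D_n) = {e}: no nontrivial rotation commutes with all reflections

Z(D_37) = {e}


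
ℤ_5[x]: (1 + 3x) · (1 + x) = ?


Expand and collect like terms; reduce coefficients mod 5:
x^0: 1·1 = 1 ≡ 1 (mod 5)
x^1: 1·1 + 3·1 = 4 ≡ 4 (mod 5)
x^2: 3·1 = 3 ≡ 3 (mod 5)
Result: 1 + 4x + 3x^2

f · g = 1 + 4x + 3x^2


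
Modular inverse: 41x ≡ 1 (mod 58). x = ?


Use the extended Euclidean algorithm to write 1 = 41·s + 58·t; then s mod 58 is the inverse.
Euclidean algorithm:
  41 = 0·58 + 41
  58 = 1·41 + 17
  41 = 2·17 + 7
  17 = 2·7 + 3
  7 = 2·3 + 1
  3 = 3·1 + 0
gcd(41,58) = 1
Back-substitution gives: 41·(17) + 58·(-12) = 1
So 41⁻¹ ≡ 17 ≡ 17 (mod 58)
Check: 41 × 17 = 697 ≡ 1 (mod 58) ✓

41⁻¹ ≡ 17 (mod 58)


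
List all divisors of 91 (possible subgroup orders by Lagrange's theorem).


Lagrange's theorem: |H| divides |G|
|G| = 91
Divisors of 91: 1, 7, 13, 91

Possible subgroup orders: {1, 7, 13, 91}


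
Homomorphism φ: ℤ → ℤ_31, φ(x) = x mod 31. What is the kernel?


Kernel = preimage of identity
ker(φ) = {x ∈ ℤ : x ≡ 0 (mod 31)} = 31ℤ = {0, ±31, ±62, ...}

ker(φ) = 31ℤ


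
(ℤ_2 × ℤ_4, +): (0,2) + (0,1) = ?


Operation: componentwise addition mod (2, 4)
(0,2) + (0,1) = ((a₁+b₁) mod 2, (a₂+b₂) mod 4) with a = (0,2), b = (0,1)

(0,2) + (0,1) = (0,3)


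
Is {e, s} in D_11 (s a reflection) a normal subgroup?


H = {e, s} in D_11 (s a reflection)
r·s·r⁻¹ = sr⁻² ≠ s for n ≥ 3, so {e, s} is not closed under conjugation

No, not a normal subgroup


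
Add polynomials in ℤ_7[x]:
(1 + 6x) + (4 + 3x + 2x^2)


Add coefficients mod 7:
x^0: 1 + 4 = 5 (mod 7)
x^1: 6 + 3 = 2 (mod 7)
x^2: 0 + 2 = 2 (mod 7)
Result: 5 + 2x + 2x^2

f + g = 5 + 2x + 2x^2


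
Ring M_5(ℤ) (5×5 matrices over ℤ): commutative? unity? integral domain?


Matrix multiplication is non-commutative for n ≥ 2; the identity matrix I is the unity; singular matrices give zero divisors, so not an integral domain
Commutative: No
Integral domain: No
Has unity: Yes

M_5(ℤ) (5×5 matrices over ℤ): Commutative=No, Unity=Yes


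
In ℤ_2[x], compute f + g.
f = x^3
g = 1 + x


Add coefficients mod 2:
x^0: 0 + 1 = 1 (mod 2)
x^1: 0 + 1 = 1 (mod 2)
x^2: 0 + 0 = 0 (mod 2)
x^3: 1 + 0 = 1 (mod 2)
Result: 1 + x + x^3

f + g = 1 + x + x^3


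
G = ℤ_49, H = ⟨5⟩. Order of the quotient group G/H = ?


|⟨5⟩| = n / gcd(5, 49) = 49 / 1 = 49
H is normal (ℤ_49 is abelian).
|G/H| = |G| / |H| = 49 / 49 = 1

|G/H| = 1


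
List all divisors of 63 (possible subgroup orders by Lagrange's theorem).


Lagrange's theorem: |H| divides |G|
|G| = 63
Divisors of 63: 1, 3, 7, 9, 21, 63

Possible subgroup orders: {1, 3, 7, 9, 21, 63}


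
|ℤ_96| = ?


ℤ_n has n elements.

|ℤ_96| = 96


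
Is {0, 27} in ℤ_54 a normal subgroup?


H = {0, 27} in ℤ_54
ℤ_54 is abelian; every subgroup of an abelian group is normal

Yes, normal subgroup


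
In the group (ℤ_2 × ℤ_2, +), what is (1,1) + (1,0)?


Operation: componentwise addition mod (2, 2)
(1,1) + (1,0) = ((a₁+b₁) mod 2, (a₂+b₂) mod 2) with a = (1,1), b = (1,0)

(1,1) + (1,0) = (0,1)


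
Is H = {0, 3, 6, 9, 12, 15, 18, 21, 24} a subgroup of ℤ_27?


Subgroup test for H = {0, 3, 6, 9, 12, 15, 18, 21, 24} in (ℤ_27, +):
(1) 0 ∈ H? Yes
(2) Closure: for all a,b ∈ H, (a+b) mod 27 ∈ H? Yes
(3) Inverses: for all a ∈ H, -a mod 27 ∈ H? Yes

Yes, H is a subgroup of ℤ_27


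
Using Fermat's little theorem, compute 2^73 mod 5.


Fermat's little theorem: if p is prime and gcd(a,p)=1, then a^(p-1) ≡ 1 (mod p)
p = 5 is prime, gcd(2,5) = 1
Reduce exponent: 73 mod 4 = 1
So 2^73 ≡ 2^1 (mod 5)
2^1 mod 5 = 2

2^73 ≡ 2 (mod 5)


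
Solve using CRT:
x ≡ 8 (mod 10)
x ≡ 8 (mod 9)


m₁ = 10, m₂ = 9, gcd = 1, so CRT applies. M = m₁·m₂ = 90
Let M₁ = M/m₁ = 9, M₂ = M/m₂ = 10
Find y₁ ≡ M₁⁻¹ (mod m₁): 9⁻¹ ≡ 9 (mod 10)
Find y₂ ≡ M₂⁻¹ (mod m₂): 10⁻¹ ≡ 1 (mod 9)
x = a₁·M₁·y₁ + a₂·M₂·y₂ = 8·9·9 + 8·10·1 = 728
Reduce mod 90: x ≡ 8
Check: 8 mod 10 = 8 ✓, 8 mod 9 = 8 ✓

x ≡ 8 (mod 90)


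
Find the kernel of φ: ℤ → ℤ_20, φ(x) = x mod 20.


Kernel = preimage of identity
ker(φ) = {x ∈ ℤ : x ≡ 0 (mod 20)} = 20ℤ = {0, ±20, ±40, ...}

ker(φ) = 20ℤ


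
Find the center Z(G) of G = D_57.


Z(G) = {g ∈ G | gx = xg for all x ∈ G}
For odd n, Z(D_n) = {e}: no nontrivial rotation commutes with all reflections

Z(D_57) = {e}


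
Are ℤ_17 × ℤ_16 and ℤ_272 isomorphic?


Comparing ℤ_17 × ℤ_16 and ℤ_272:
gcd(17,16) = 1, so ℤ_17 × ℤ_16 ≅ ℤ_272 (CRT)

Yes, ℤ_17 × ℤ_16 ≅ ℤ_272


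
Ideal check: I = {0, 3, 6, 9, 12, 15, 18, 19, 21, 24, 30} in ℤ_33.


Check ideal conditions for I = {0, 3, 6, 9, 12, 15, 18, 19, 21, 24, 30} in ℤ_33:
(1) I is an additive subgroup? No
(2) For r ∈ ℤ_33 and a ∈ I: r·a ∈ I? No  [counterexample: r=2, a=19, r·a mod 33 = 5 ∉ I]

No, I is not an ideal of ℤ_33


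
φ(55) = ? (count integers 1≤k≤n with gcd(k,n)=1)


Factor n: 55 = 5 × 11
φ(n) = n · ∏(1 - 1/p) over distinct primes p | n
φ(55) = 55 · (1 - 1/5) · (1 - 1/11) = 40

φ(55) = 40


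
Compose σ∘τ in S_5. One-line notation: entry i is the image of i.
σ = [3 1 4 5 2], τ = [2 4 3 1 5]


σ∘τ: apply τ first, then σ
1 →τ 2 →σ 1
2 →τ 4 →σ 5
3 →τ 3 →σ 4
4 →τ 1 →σ 3
5 →τ 5 →σ 2

σ∘τ = [1 5 4 3 2]


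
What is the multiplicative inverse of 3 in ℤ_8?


Use the extended Euclidean algorithm to write 1 = 3·s + 8·t; then s mod 8 is the inverse.
Euclidean algorithm:
  3 = 0·8 + 3
  8 = 2·3 + 2
  3 = 1·2 + 1
  2 = 2·1 + 0
gcd(3,8) = 1
Back-substitution gives: 3·(3) + 8·(-1) = 1
So 3⁻¹ ≡ 3 ≡ 3 (mod 8)
Check: 3 × 3 = 9 ≡ 1 (mod 8) ✓

3⁻¹ ≡ 3 (mod 8)


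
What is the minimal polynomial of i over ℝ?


i satisfies x² + 1 = 0, irreducible over ℝ

Minimal polynomial: x² + 1


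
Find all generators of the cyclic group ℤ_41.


g generates ℤ_n iff gcd(g,n) = 1
Prime factors of 41: 41
Generators are g ∈ {1,...,40} not divisible by any of these primes.
Generators: {1, 2, 3, 4, 5, 6, 7, 8, 9, 10, 11, 12, 13, 14, 15, 16, 17, 18, 19, 20, 21, 22, 23, 24, 25, 26, 27, 28, 29, 30, 31, 32, 33, 34, 35, 36, 37, 38, 39, 40}
Number of generators = φ(41) = 40

Generators of ℤ_41 = {1, 2, 3, 4, 5, 6, 7, 8, 9, 10, 11, 12, 13, 14, 15, 16, 17, 18, 19, 20, 21, 22, 23, 24, 25, 26, 27, 28, 29, 30, 31, 32, 33, 34, 35, 36, 37, 38, 39, 40}


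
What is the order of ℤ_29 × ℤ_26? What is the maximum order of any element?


|ℤ_29 × ℤ_26| = 29 × 26 = 754
Max element order = lcm(29,26) = 754
Cyclic? Yes (gcd=1)

|ℤ_29×ℤ_26| = 754, max element order = 754


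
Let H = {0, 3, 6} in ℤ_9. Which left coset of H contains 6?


6 + H = {6 + h (mod 9) : h ∈ H}
6+0=6, 6+3=0, 6+6=3
6 + H = {0, 3, 6} = 0 + H

6 + H = {0, 3, 6}


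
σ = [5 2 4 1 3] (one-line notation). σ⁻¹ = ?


To find σ⁻¹, swap domain and range:
σ(1) = 5 → σ⁻¹(5) = 1
σ(2) = 2 → σ⁻¹(2) = 2
σ(3) = 4 → σ⁻¹(4) = 3
σ(4) = 1 → σ⁻¹(1) = 4
σ(5) = 3 → σ⁻¹(3) = 5

σ⁻¹ = [4 2 5 3 1]


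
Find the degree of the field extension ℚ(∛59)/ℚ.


∛59 has minimal polynomial x³ - 59 (irreducible over ℚ since 59 is not a perfect cube)

[ℚ(∛59)/ℚ] = 3


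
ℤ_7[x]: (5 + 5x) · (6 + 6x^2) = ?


Expand and collect like terms; reduce coefficients mod 7:
x^0: 5·6 = 30 ≡ 2 (mod 7)
x^1: 5·0 + 5·6 = 30 ≡ 2 (mod 7)
x^2: 5·6 + 5·0 = 30 ≡ 2 (mod 7)
x^3: 5·6 = 30 ≡ 2 (mod 7)
Result: 2 + 2x + 2x^2 + 2x^3

f · g = 2 + 2x + 2x^2 + 2x^3


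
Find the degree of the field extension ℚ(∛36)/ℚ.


∛36 has minimal polynomial x³ - 36 (irreducible over ℚ since 36 is not a perfect cube)

[ℚ(∛36)/ℚ] = 3


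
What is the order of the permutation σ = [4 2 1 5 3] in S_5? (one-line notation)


Cycle decomposition: (1 4 5 3)
Cycle lengths: 4
Order = lcm(4) = 4

ord(σ) = 4


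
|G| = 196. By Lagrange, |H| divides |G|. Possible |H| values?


Lagrange's theorem: |H| divides |G|
|G| = 196
Divisors of 196: 1, 2, 4, 7, 14, 28, 49, 98, 196

Possible subgroup orders: {1, 2, 4, 7, 14, 28, 49, 98, 196}


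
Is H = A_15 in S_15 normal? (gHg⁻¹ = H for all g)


H = A_15 in S_15
A_15 has index 2 in S_15, and every subgroup of index 2 is normal

Yes, normal subgroup


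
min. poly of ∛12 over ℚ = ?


∛12 satisfies x³ - 12 = 0, irreducible over ℚ (no rational root; 12 is not a perfect cube)

Minimal polynomial: x³ - 12


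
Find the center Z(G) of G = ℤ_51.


Z(G) = {g ∈ G | gx = xg for all x ∈ G}
ℤ_51 is abelian, so Z(G) = G

Z(ℤ_51) = ℤ_51


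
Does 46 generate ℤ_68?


g generates ℤ_n iff gcd(g, n) = 1
gcd(46, 68) = 2
Since gcd = 2 ≠ 1, ⟨46⟩ has order 34 < 68, so 46 is not a generator.

No, 46 does not generate ℤ_68


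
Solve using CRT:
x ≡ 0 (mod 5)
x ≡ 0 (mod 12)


m₁ = 5, m₂ = 12, gcd = 1, so CRT applies. M = m₁·m₂ = 60
Let M₁ = M/m₁ = 12, M₂ = M/m₂ = 5
Find y₁ ≡ M₁⁻¹ (mod m₁): 12⁻¹ ≡ 3 (mod 5)
Find y₂ ≡ M₂⁻¹ (mod m₂): 5⁻¹ ≡ 5 (mod 12)
x = a₁·M₁·y₁ + a₂·M₂·y₂ = 0·12·3 + 0·5·5 = 0
Reduce mod 60: x ≡ 0
Check: 0 mod 5 = 0 ✓, 0 mod 12 = 0 ✓

x ≡ 0 (mod 60)


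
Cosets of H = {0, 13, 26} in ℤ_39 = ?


H = {0, 13, 26}, |H| = 3
Number of cosets = |G|/|H| = 39/3 = 13
0 + H = {0, 13, 26}
1 + H = {1, 14, 27}
2 + H = {2, 15, 28}
3 + H = {3, 16, 29}
4 + H = {4, 17, 30}
5 + H = {5, 18, 31}
6 + H = {6, 19, 32}
7 + H = {7, 20, 33}
8 + H = {8, 21, 34}
9 + H = {9, 22, 35}
10 + H = {10, 23, 36}
11 + H = {11, 24, 37}
12 + H = {12, 25, 38}

Cosets: 0+H={0,13,26}; 1+H={1,14,27}; 2+H={2,15,28}; 3+H={3,16,29}; 4+H={4,17,30}; 5+H={5,18,31}; 6+H={6,19,32}; 7+H={7,20,33}; 8+H={8,21,34}; 9+H={9,22,35}; 10+H={10,23,36}; 11+H={11,24,37}; 12+H={12,25,38}


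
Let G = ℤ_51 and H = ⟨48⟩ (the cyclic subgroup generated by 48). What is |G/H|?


|⟨48⟩| = n / gcd(48, 51) = 51 / 3 = 17
H is normal (ℤ_51 is abelian).
|G/H| = |G| / |H| = 51 / 17 = 3

|G/H| = 3


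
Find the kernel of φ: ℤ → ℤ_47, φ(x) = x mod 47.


Kernel = preimage of identity
ker(φ) = {x ∈ ℤ : x ≡ 0 (mod 47)} = 47ℤ = {0, ±47, ±94, ...}

ker(φ) = 47ℤ


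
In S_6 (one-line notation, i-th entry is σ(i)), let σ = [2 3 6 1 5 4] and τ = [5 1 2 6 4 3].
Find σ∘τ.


σ∘τ: apply τ first, then σ
1 →τ 5 →σ 5
2 →τ 1 →σ 2
3 →τ 2 →σ 3
4 →τ 6 →σ 4
5 →τ 4 →σ 1
6 →τ 3 →σ 6

σ∘τ = [5 2 3 4 1 6]


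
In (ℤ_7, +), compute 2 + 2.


Operation: addition mod 7
2 + 2 = (a + b) mod 7 with a = 2, b = 2

2 + 2 = 4


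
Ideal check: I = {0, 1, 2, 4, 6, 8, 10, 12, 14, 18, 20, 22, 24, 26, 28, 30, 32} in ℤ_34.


Check ideal conditions for I = {0, 1, 2, 4, 6, 8, 10, 12, 14, 18, 20, 22, 24, 26, 28, 30, 32} in ℤ_34:
(1) I is an additive subgroup? No
(2) For r ∈ ℤ_34 and a ∈ I: r·a ∈ I? No  [counterexample: r=2, a=8, r·a mod 34 = 16 ∉ I]

No, I is not an ideal of ℤ_34


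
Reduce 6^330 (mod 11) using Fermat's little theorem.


Fermat's little theorem: if p is prime and gcd(a,p)=1, then a^(p-1) ≡ 1 (mod p)
p = 11 is prime, gcd(6,11) = 1
Reduce exponent: 330 mod 10 = 0
So 6^330 ≡ 6^0 (mod 11)
6^0 = 1

6^330 ≡ 1 (mod 11)


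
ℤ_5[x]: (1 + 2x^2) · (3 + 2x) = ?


Expand and collect like terms; reduce coefficients mod 5:
x^0: 1·3 = 3 ≡ 3 (mod 5)
x^1: 1·2 + 0·3 = 2 ≡ 2 (mod 5)
x^2: 0·2 + 2·3 = 6 ≡ 1 (mod 5)
x^3: 2·2 = 4 ≡ 4 (mod 5)
Result: 3 + 2x + x^2 + 4x^3

f · g = 3 + 2x + x^2 + 4x^3


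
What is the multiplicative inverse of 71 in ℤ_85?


Use the extended Euclidean algorithm to write 1 = 71·s + 85·t; then s mod 85 is the inverse.
Euclidean algorithm:
  71 = 0·85 + 71
  85 = 1·71 + 14
  71 = 5·14 + 1
  14 = 14·1 + 0
gcd(71,85) = 1
Back-substitution gives: 71·(6) + 85·(-5) = 1
So 71⁻¹ ≡ 6 ≡ 6 (mod 85)
Check: 71 × 6 = 426 ≡ 1 (mod 85) ✓

71⁻¹ ≡ 6 (mod 85)


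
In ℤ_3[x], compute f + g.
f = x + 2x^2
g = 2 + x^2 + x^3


Add coefficients mod 3:
x^0: 0 + 2 = 2 (mod 3)
x^1: 1 + 0 = 1 (mod 3)
x^2: 2 + 1 = 0 (mod 3)
x^3: 0 + 1 = 1 (mod 3)
Result: 2 + x + x^3

f + g = 2 + x + x^3


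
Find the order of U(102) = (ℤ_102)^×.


U(n) is the group of units mod n; |U(n)| = φ(n)
|U(102)| = φ(102) = 32

|U(102) = (ℤ_102)^×| = 32


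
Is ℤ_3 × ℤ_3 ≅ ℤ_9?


Comparing ℤ_3 × ℤ_3 and ℤ_9:
gcd(3,3) = 3 ≠ 1. Max element order in ℤ_3×ℤ_3 is lcm(3,3) = 3 < 9, so it has no element of order 9

No, ℤ_3 × ℤ_3 ≇ ℤ_9


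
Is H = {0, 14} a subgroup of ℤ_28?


Subgroup test for H = {0, 14} in (ℤ_28, +):
(1) 0 ∈ H? Yes
(2) Closure: for all a,b ∈ H, (a+b) mod 28 ∈ H? Yes
(3) Inverses: for all a ∈ H, -a mod 28 ∈ H? Yes

Yes, H is a subgroup of ℤ_28


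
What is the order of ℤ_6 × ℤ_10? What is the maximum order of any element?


|ℤ_6 × ℤ_10| = 6 × 10 = 60
Max element order = lcm(6,10) = 30
Cyclic? No (gcd=2)

|ℤ_6×ℤ_10| = 60, max element order = 30


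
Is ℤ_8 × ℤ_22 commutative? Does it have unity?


Direct product ring; commutative with unity (1,1); but (1,0)·(0,1) = (0,0) gives zero divisors, so not an integral domain
Commutative: Yes
Integral domain: No
Has unity: Yes

ℤ_8 × ℤ_22: Commutative=Yes, Unity=Yes


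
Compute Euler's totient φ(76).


Factor n: 76 = 2^2 × 19
φ(n) = n · ∏(1 - 1/p) over distinct primes p | n
φ(76) = 76 · (1 - 1/2) · (1 - 1/19) = 36

φ(76) = 36


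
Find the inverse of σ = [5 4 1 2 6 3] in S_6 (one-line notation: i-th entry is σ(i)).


To find σ⁻¹, swap domain and range:
σ(1) = 5 → σ⁻¹(5) = 1
σ(2) = 4 → σ⁻¹(4) = 2
σ(3) = 1 → σ⁻¹(1) = 3
σ(4) = 2 → σ⁻¹(2) = 4
σ(5) = 6 → σ⁻¹(6) = 5
σ(6) = 3 → σ⁻¹(3) = 6

σ⁻¹ = [3 4 6 2 1 5]


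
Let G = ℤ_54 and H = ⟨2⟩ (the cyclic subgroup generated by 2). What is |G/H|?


|⟨2⟩| = n / gcd(2, 54) = 54 / 2 = 27
H is normal (ℤ_54 is abelian).
|G/H| = |G| / |H| = 54 / 27 = 2

|G/H| = 2


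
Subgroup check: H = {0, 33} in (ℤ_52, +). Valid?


Subgroup test for H = {0, 33} in (ℤ_52, +):
(1) 0 ∈ H? Yes
(2) Closure: for all a,b ∈ H, (a+b) mod 52 ∈ H? No  [counterexample: 33 + 33 = 14 ∉ H]
(3) Inverses: for all a ∈ H, -a mod 52 ∈ H? No

No, H is not a subgroup of ℤ_52


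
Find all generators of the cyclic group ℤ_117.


g generates ℤ_n iff gcd(g,n) = 1
Prime factors of 117: 3, 13
Generators are g ∈ {1,...,116} not divisible by any of these primes.
Generators: {1, 2, 4, 5, 7, 8, 10, 11, 14, 16, 17, 19, 20, 22, 23, 25, 28, 29, 31, 32, 34, 35, 37, 38, 40, 41, 43, 44, 46, 47, 49, 50, 53, 55, 56, 58, 59, 61, 62, 64, 67, 68, 70, 71, 73, 74, 76, 77, 79, 80, 82, 83, 85, 86, 88, 89, 92, 94, 95, 97, 98, 100, 101, 103, 106, 107, 109, 110, 112, 113, 115, 116}
Number of generators = φ(117) = 72

Generators of ℤ_117 = {1, 2, 4, 5, 7, 8, 10, 11, 14, 16, 17, 19, 20, 22, 23, 25, 28, 29, 31, 32, 34, 35, 37, 38, 40, 41, 43, 44, 46, 47, 49, 50, 53, 55, 56, 58, 59, 61, 62, 64, 67, 68, 70, 71, 73, 74, 76, 77, 79, 80, 82, 83, 85, 86, 88, 89, 92, 94, 95, 97, 98, 100, 101, 103, 106, 107, 109, 110, 112, 113, 115, 116}


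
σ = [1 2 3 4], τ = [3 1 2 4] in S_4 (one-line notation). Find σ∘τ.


σ∘τ: apply τ first, then σ
1 →τ 3 →σ 3
2 →τ 1 →σ 1
3 →τ 2 →σ 2
4 →τ 4 →σ 4

σ∘τ = [3 1 2 4]


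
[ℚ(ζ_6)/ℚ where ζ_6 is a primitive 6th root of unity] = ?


[ℚ(ζ_n):ℚ] = deg Φ_n(x) = φ(n). Here φ(6) = 2

[ℚ(ζ_6)/ℚ where ζ_6 is a primitive 6th root of unity] = 2


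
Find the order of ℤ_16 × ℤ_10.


|A × B| = |A| · |B|
|ℤ_16 × ℤ_10| = 16 × 10 = 160

|ℤ_16 × ℤ_10| = 160


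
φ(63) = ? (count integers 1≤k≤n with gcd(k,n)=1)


Factor n: 63 = 3^2 × 7
φ(n) = n · ∏(1 - 1/p) over distinct primes p | n
φ(63) = 63 · (1 - 1/3) · (1 - 1/7) = 36

φ(63) = 36


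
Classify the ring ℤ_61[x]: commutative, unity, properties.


ℤ_61 is a field (n prime), so ℤ_61[x] is a commutative integral domain with unity
Commutative: Yes
Integral domain: Yes
Has unity: Yes

ℤ_61[x]: Commutative=Yes, Unity=Yes


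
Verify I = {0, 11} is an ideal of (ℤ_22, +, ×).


Check ideal conditions for I = {0, 11} in ℤ_22:
(1) I is an additive subgroup? Yes
(2) For r ∈ ℤ_22 and a ∈ I: r·a ∈ I? Yes

Yes, I is an ideal of ℤ_22


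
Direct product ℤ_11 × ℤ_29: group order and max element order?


|ℤ_11 × ℤ_29| = 11 × 29 = 319
Max element order = lcm(11,29) = 319
Cyclic? Yes (gcd=1)

|ℤ_11×ℤ_29| = 319, max element order = 319


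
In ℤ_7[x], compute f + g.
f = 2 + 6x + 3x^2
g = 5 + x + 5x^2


Add coefficients mod 7:
x^0: 2 + 5 = 0 (mod 7)
x^1: 6 + 1 = 0 (mod 7)
x^2: 3 + 5 = 1 (mod 7)
Result: x^2

f + g = x^2


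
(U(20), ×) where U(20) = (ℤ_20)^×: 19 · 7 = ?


Operation: multiplication mod 20
19 · 7 = (a × b) mod 20 with a = 19, b = 7

19 · 7 = 13


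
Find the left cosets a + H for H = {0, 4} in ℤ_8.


H = {0, 4}, |H| = 2
Number of cosets = |G|/|H| = 8/2 = 4
0 + H = {0, 4}
1 + H = {1, 5}
2 + H = {2, 6}
3 + H = {3, 7}

Cosets: 0+H={0,4}; 1+H={1,5}; 2+H={2,6}; 3+H={3,7}


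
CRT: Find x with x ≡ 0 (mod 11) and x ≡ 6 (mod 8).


m₁ = 11, m₂ = 8, gcd = 1, so CRT applies. M = m₁·m₂ = 88
Let M₁ = M/m₁ = 8, M₂ = M/m₂ = 11
Find y₁ ≡ M₁⁻¹ (mod m₁): 8⁻¹ ≡ 7 (mod 11)
Find y₂ ≡ M₂⁻¹ (mod m₂): 11⁻¹ ≡ 3 (mod 8)
x = a₁·M₁·y₁ + a₂·M₂·y₂ = 0·8·7 + 6·11·3 = 198
Reduce mod 88: x ≡ 22
Check: 22 mod 11 = 0 ✓, 22 mod 8 = 6 ✓

x ≡ 22 (mod 88)


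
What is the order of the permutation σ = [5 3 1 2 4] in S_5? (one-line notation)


Cycle decomposition: (1 5 4 2 3)
Cycle lengths: 5
Order = lcm(5) = 5

ord(σ) = 5
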